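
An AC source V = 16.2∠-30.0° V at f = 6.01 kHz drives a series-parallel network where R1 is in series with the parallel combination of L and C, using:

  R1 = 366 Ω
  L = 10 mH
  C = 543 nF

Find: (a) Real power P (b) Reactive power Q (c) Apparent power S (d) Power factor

Step 1 — Angular frequency: ω = 2π·f = 2π·6010 = 3.776e+04 rad/s.
Step 2 — Component impedances:
  R1: Z = R = 366 Ω
  L: Z = jωL = j·3.776e+04·0.01 = 0 + j377.6 Ω
  C: Z = 1/(jωC) = -j/(ω·C) = 0 - j48.77 Ω
Step 3 — Parallel branch: L || C = 1/(1/L + 1/C) = 0 - j56 Ω.
Step 4 — Series with R1: Z_total = R1 + (L || C) = 366 - j56 Ω = 370.3∠-8.7° Ω.
Step 5 — Source phasor: V = 16.2∠-30.0° V = 14.03 - j8.1 V.
Step 6 — Current: I = V / Z = 0.04076 - j0.01589 A = 0.04375∠-21.3° A.
Step 7 — Complex power: S = V·I* = 0.7006 - j0.1072 VA.
Step 8 — Real power: P = Re(S) = 0.7006 W.
Step 9 — Reactive power: Q = Im(S) = -0.1072 VAR.
Step 10 — Apparent power: |S| = 0.7088 VA.
Step 11 — Power factor: PF = P/|S| = 0.9885 (leading).

(a) P = 0.7006 W  (b) Q = -0.1072 VAR  (c) S = 0.7088 VA  (d) PF = 0.9885 (leading)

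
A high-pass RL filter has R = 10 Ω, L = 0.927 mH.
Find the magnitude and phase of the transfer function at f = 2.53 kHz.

Step 1 — Angular frequency: ω = 2π·2530 = 1.59e+04 rad/s.
Step 2 — Transfer function: H(jω) = jωL/(R + jωL).
Step 3 — Numerator jωL = j·14.74; denominator R + jωL = 10 + j14.74.
Step 4 — H = 0.6847 + j0.4646.
Step 5 — Magnitude: |H| = 0.8275 (-1.6 dB); phase: φ = 34.2°.

|H| = 0.8275 (-1.6 dB), φ = 34.2°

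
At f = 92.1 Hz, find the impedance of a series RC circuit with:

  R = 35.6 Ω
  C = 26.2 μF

Step 1 — Angular frequency: ω = 2π·f = 2π·92.1 = 578.7 rad/s.
Step 2 — Component impedances:
  R: Z = R = 35.6 Ω
  C: Z = 1/(jωC) = -j/(ω·C) = 0 - j65.96 Ω
Step 3 — Series combination: Z_total = R + C = 35.6 - j65.96 Ω = 74.95∠-61.6° Ω.

Z = 35.6 - j65.96 Ω = 74.95∠-61.6° Ω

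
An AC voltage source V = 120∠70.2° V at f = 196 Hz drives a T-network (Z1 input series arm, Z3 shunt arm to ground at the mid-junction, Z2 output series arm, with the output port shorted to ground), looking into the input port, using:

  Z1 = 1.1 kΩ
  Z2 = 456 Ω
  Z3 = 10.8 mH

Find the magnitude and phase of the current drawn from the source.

Step 1 — Angular frequency: ω = 2π·f = 2π·196 = 1232 rad/s.
Step 2 — Component impedances:
  Z1: Z = R = 1100 Ω
  Z2: Z = R = 456 Ω
  Z3: Z = jωL = j·1232·0.0108 = 0 + j13.3 Ω
Step 3 — With the output port shorted to ground, the output series arm Z2 runs from the junction to ground; the shunt arm Z3 also runs from the junction to ground. They appear in parallel: Z3 || Z2 = 0.3876 + j13.29 Ω.
Step 4 — Series with input arm Z1: Z_in = Z1 + (Z3 || Z2) = 1100 + j13.29 Ω = 1100∠0.7° Ω.
Step 5 — Source phasor: V = 120∠70.2° V = 40.65 + j112.9 V.
Step 6 — Ohm's law: I = V / Z_total = (40.65 + j112.9) / (1100 + j13.29) = 0.03817 + j0.1021 A.
Step 7 — Convert to polar: |I| = 0.109 A, ∠I = 69.5°.

I = 0.109∠69.5° A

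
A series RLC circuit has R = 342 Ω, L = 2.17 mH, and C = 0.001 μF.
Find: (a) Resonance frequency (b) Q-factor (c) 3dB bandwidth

Step 1 — Resonance condition Im(Z)=0 gives ω₀ = 1/√(LC).
Step 2 — ω₀ = 1/√(0.00217·1e-09) = 6.788e+05 rad/s.
Step 3 — f₀ = ω₀/(2π) = 1.08e+05 Hz.
Step 4 — Series Q: Q = ω₀L/R = 6.788e+05·0.00217/342 = 4.307.
Step 5 — 3dB bandwidth: Δω = ω₀/Q = 1.576e+05 rad/s; BW = Δω/(2π) = 2.508e+04 Hz.

(a) f₀ = 1.08e+05 Hz  (b) Q = 4.307  (c) BW = 2.508e+04 Hz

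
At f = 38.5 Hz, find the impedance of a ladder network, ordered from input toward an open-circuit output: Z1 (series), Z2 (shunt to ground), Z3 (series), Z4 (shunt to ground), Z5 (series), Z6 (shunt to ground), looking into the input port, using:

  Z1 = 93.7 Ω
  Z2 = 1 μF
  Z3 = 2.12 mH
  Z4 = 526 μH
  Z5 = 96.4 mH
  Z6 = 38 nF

Step 1 — Angular frequency: ω = 2π·f = 2π·38.5 = 241.9 rad/s.
Step 2 — Component impedances:
  Z1: Z = R = 93.7 Ω
  Z2: Z = 1/(jωC) = -j/(ω·C) = 0 - j4134 Ω
  Z3: Z = jωL = j·241.9·0.00212 = 0 + j0.5128 Ω
  Z4: Z = jωL = j·241.9·0.000526 = 0 + j0.1272 Ω
  Z5: Z = jωL = j·241.9·0.0964 = 0 + j23.32 Ω
  Z6: Z = 1/(jωC) = -j/(ω·C) = 0 - j1.088e+05 Ω
Step 3 — Ladder network (open output): work backward from the far end, alternating series and parallel combinations. Z_in = 93.7 + j0.6402 Ω = 93.7∠0.4° Ω.

Z = 93.7 + j0.6402 Ω = 93.7∠0.4° Ω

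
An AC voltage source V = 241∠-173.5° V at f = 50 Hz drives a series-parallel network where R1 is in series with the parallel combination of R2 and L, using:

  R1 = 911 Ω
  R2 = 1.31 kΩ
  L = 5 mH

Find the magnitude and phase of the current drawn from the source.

Step 1 — Angular frequency: ω = 2π·f = 2π·50 = 314.2 rad/s.
Step 2 — Component impedances:
  R1: Z = R = 911 Ω
  R2: Z = R = 1310 Ω
  L: Z = jωL = j·314.2·0.005 = 0 + j1.571 Ω
Step 3 — Parallel branch: R2 || L = 1/(1/R2 + 1/L) = 0.001884 + j1.571 Ω.
Step 4 — Series with R1: Z_total = R1 + (R2 || L) = 911 + j1.571 Ω = 911∠0.1° Ω.
Step 5 — Source phasor: V = 241∠-173.5° V = -239.5 - j27.28 V.
Step 6 — Ohm's law: I = V / Z_total = (-239.5 - j27.28) / (911 + j1.571) = -0.2629 - j0.02949 A.
Step 7 — Convert to polar: |I| = 0.2645 A, ∠I = -173.6°.

I = 0.2645∠-173.6° A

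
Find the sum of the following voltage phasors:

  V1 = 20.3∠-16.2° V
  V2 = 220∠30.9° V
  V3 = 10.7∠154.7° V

Step 1 — Convert each phasor to rectangular form:
  V1 = 20.3·(cos(-16.2°) + j·sin(-16.2°)) = 19.49 - j5.664 V
  V2 = 220·(cos(30.9°) + j·sin(30.9°)) = 188.8 + j113 V
  V3 = 10.7·(cos(154.7°) + j·sin(154.7°)) = -9.674 + j4.573 V
Step 2 — Sum components: V_total = 198.6 + j111.9 V.
Step 3 — Convert to polar: |V_total| = 227.9 V, ∠V_total = 29.4°.

V_total = 227.9∠29.4° V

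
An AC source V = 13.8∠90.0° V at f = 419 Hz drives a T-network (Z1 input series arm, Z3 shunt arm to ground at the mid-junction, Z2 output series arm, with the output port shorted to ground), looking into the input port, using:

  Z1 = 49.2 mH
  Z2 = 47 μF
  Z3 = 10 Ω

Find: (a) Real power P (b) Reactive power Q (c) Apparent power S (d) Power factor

Step 1 — Angular frequency: ω = 2π·f = 2π·419 = 2633 rad/s.
Step 2 — Component impedances:
  Z1: Z = jωL = j·2633·0.0492 = 0 + j129.5 Ω
  Z2: Z = 1/(jωC) = -j/(ω·C) = 0 - j8.082 Ω
  Z3: Z = R = 10 Ω
Step 3 — With the output port shorted to ground, the output series arm Z2 runs from the junction to ground; the shunt arm Z3 also runs from the junction to ground. They appear in parallel: Z3 || Z2 = 3.951 - j4.889 Ω.
Step 4 — Series with input arm Z1: Z_in = Z1 + (Z3 || Z2) = 3.951 + j124.6 Ω = 124.7∠88.2° Ω.
Step 5 — Source phasor: V = 13.8∠90.0° V = 0 + j13.8 V.
Step 6 — Current: I = V / Z = 0.1106 + j0.003506 A = 0.1107∠1.8° A.
Step 7 — Complex power: S = V·I* = 0.04839 + j1.526 VA.
Step 8 — Real power: P = Re(S) = 0.04839 W.
Step 9 — Reactive power: Q = Im(S) = 1.526 VAR.
Step 10 — Apparent power: |S| = 1.527 VA.
Step 11 — Power factor: PF = P/|S| = 0.03168 (lagging).

(a) P = 0.04839 W  (b) Q = 1.526 VAR  (c) S = 1.527 VA  (d) PF = 0.03168 (lagging)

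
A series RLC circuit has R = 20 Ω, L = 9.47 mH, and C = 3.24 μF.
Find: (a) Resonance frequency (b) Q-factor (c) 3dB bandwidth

Step 1 — Resonance: ω₀ = 1/√(LC) = 1/√(0.00947·3.24e-06) = 5709 rad/s.
Step 2 — f₀ = ω₀/(2π) = 908.6 Hz.
Step 3 — Series Q: Q = ω₀L/R = 5709·0.00947/20 = 2.703.
Step 4 — Bandwidth: Δω = ω₀/Q = 2112 rad/s; BW = Δω/(2π) = 336.1 Hz.

(a) f₀ = 908.6 Hz  (b) Q = 2.703  (c) BW = 336.1 Hz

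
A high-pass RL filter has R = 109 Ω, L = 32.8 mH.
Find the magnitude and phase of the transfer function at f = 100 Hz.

Step 1 — Angular frequency: ω = 2π·100 = 628.3 rad/s.
Step 2 — Transfer function: H(jω) = jωL/(R + jωL).
Step 3 — Numerator jωL = j·20.61; denominator R + jωL = 109 + j20.61.
Step 4 — H = 0.03451 + j0.1825.
Step 5 — Magnitude: |H| = 0.1858 (-14.6 dB); phase: φ = 79.3°.

|H| = 0.1858 (-14.6 dB), φ = 79.3°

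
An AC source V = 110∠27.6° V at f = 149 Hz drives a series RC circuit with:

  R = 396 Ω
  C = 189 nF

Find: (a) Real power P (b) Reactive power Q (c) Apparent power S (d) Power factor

Step 1 — Angular frequency: ω = 2π·f = 2π·149 = 936.2 rad/s.
Step 2 — Component impedances:
  R: Z = R = 396 Ω
  C: Z = 1/(jωC) = -j/(ω·C) = 0 - j5652 Ω
Step 3 — Series combination: Z_total = R + C = 396 - j5652 Ω = 5665∠-86.0° Ω.
Step 4 — Source phasor: V = 110∠27.6° V = 97.48 + j50.96 V.
Step 5 — Current: I = V / Z = -0.007771 + j0.01779 A = 0.01942∠113.6° A.
Step 6 — Complex power: S = V·I* = 0.1493 - j2.131 VA.
Step 7 — Real power: P = Re(S) = 0.1493 W.
Step 8 — Reactive power: Q = Im(S) = -2.131 VAR.
Step 9 — Apparent power: |S| = 2.136 VA.
Step 10 — Power factor: PF = P/|S| = 0.0699 (leading).

(a) P = 0.1493 W  (b) Q = -2.131 VAR  (c) S = 2.136 VA  (d) PF = 0.0699 (leading)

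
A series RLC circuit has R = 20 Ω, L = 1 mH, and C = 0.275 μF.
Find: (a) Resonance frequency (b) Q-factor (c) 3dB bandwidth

Step 1 — Resonance: ω₀ = 1/√(LC) = 1/√(0.001·2.75e-07) = 6.03e+04 rad/s.
Step 2 — f₀ = ω₀/(2π) = 9597 Hz.
Step 3 — Series Q: Q = ω₀L/R = 6.03e+04·0.001/20 = 3.015.
Step 4 — Bandwidth: Δω = ω₀/Q = 2e+04 rad/s; BW = Δω/(2π) = 3183 Hz.

(a) f₀ = 9597 Hz  (b) Q = 3.015  (c) BW = 3183 Hz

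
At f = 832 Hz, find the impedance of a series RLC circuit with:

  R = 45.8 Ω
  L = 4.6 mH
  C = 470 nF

Step 1 — Angular frequency: ω = 2π·f = 2π·832 = 5228 rad/s.
Step 2 — Component impedances:
  R: Z = R = 45.8 Ω
  L: Z = jωL = j·5228·0.0046 = 0 + j24.05 Ω
  C: Z = 1/(jωC) = -j/(ω·C) = 0 - j407 Ω
Step 3 — Series combination: Z_total = R + L + C = 45.8 - j383 Ω = 385.7∠-83.2° Ω.

Z = 45.8 - j383 Ω = 385.7∠-83.2° Ω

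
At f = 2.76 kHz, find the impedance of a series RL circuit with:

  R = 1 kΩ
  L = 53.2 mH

Step 1 — Angular frequency: ω = 2π·f = 2π·2760 = 1.734e+04 rad/s.
Step 2 — Component impedances:
  R: Z = R = 1000 Ω
  L: Z = jωL = j·1.734e+04·0.0532 = 0 + j922.6 Ω
Step 3 — Series combination: Z_total = R + L = 1000 + j922.6 Ω = 1361∠42.7° Ω.

Z = 1000 + j922.6 Ω = 1361∠42.7° Ω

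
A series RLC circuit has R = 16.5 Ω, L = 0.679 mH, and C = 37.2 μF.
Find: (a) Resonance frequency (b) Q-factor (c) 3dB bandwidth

Step 1 — Resonance: ω₀ = 1/√(LC) = 1/√(0.000679·3.72e-05) = 6292 rad/s.
Step 2 — f₀ = ω₀/(2π) = 1001 Hz.
Step 3 — Series Q: Q = ω₀L/R = 6292·0.000679/16.5 = 0.2589.
Step 4 — Bandwidth: Δω = ω₀/Q = 2.43e+04 rad/s; BW = Δω/(2π) = 3868 Hz.

(a) f₀ = 1001 Hz  (b) Q = 0.2589  (c) BW = 3868 Hz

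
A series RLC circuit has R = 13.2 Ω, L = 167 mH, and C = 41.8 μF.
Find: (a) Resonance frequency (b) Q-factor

Step 1 — Resonance condition Im(Z)=0 gives ω₀ = 1/√(LC).
Step 2 — ω₀ = 1/√(0.167·4.18e-05) = 378.5 rad/s.
Step 3 — f₀ = ω₀/(2π) = 60.24 Hz.
Step 4 — Series Q: Q = ω₀L/R = 378.5·0.167/13.2 = 4.788.

(a) f₀ = 60.24 Hz  (b) Q = 4.788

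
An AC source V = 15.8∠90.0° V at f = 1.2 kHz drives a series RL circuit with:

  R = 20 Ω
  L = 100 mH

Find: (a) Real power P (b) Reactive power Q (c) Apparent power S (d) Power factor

Step 1 — Angular frequency: ω = 2π·f = 2π·1200 = 7540 rad/s.
Step 2 — Component impedances:
  R: Z = R = 20 Ω
  L: Z = jωL = j·7540·0.1 = 0 + j754 Ω
Step 3 — Series combination: Z_total = R + L = 20 + j754 Ω = 754.2∠88.5° Ω.
Step 4 — Source phasor: V = 15.8∠90.0° V = 0 + j15.8 V.
Step 5 — Current: I = V / Z = 0.02094 + j0.0005555 A = 0.02095∠1.5° A.
Step 6 — Complex power: S = V·I* = 0.008776 + j0.3309 VA.
Step 7 — Real power: P = Re(S) = 0.008776 W.
Step 8 — Reactive power: Q = Im(S) = 0.3309 VAR.
Step 9 — Apparent power: |S| = 0.331 VA.
Step 10 — Power factor: PF = P/|S| = 0.02652 (lagging).

(a) P = 0.008776 W  (b) Q = 0.3309 VAR  (c) S = 0.331 VA  (d) PF = 0.02652 (lagging)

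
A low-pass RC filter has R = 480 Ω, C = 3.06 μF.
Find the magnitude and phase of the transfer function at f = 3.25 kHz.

Step 1 — Angular frequency: ω = 2π·3250 = 2.042e+04 rad/s.
Step 2 — Transfer function: H(jω) = 1/(1 + jωRC).
Step 3 — Denominator: 1 + jωRC = 1 + j·2.042e+04·480·3.06e-06 = 1 + j29.99.
Step 4 — H = 0.00111 - j0.0333.
Step 5 — Magnitude: |H| = 0.03332 (-29.5 dB); phase: φ = -88.1°.

|H| = 0.03332 (-29.5 dB), φ = -88.1°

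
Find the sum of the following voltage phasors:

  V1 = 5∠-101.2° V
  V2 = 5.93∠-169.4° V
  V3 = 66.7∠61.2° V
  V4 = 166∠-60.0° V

Step 1 — Convert each phasor to rectangular form:
  V1 = 5·(cos(-101.2°) + j·sin(-101.2°)) = -0.9712 - j4.905 V
  V2 = 5.93·(cos(-169.4°) + j·sin(-169.4°)) = -5.829 - j1.091 V
  V3 = 66.7·(cos(61.2°) + j·sin(61.2°)) = 32.13 + j58.45 V
  V4 = 166·(cos(-60.0°) + j·sin(-60.0°)) = 83 - j143.8 V
Step 2 — Sum components: V_total = 108.3 - j91.31 V.
Step 3 — Convert to polar: |V_total| = 141.7 V, ∠V_total = -40.1°.

V_total = 141.7∠-40.1° V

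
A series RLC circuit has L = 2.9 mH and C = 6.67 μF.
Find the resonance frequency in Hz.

Step 1 — Resonance condition Im(Z)=0 gives ω₀ = 1/√(LC).
Step 2 — ω₀ = 1/√(0.0029·6.67e-06) = 7190 rad/s.
Step 3 — f₀ = ω₀/(2π) = 1144 Hz.

f₀ = 1144 Hz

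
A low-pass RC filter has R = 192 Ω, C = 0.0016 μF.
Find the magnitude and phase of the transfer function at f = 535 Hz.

Step 1 — Angular frequency: ω = 2π·535 = 3362 rad/s.
Step 2 — Transfer function: H(jω) = 1/(1 + jωRC).
Step 3 — Denominator: 1 + jωRC = 1 + j·3362·192·1.6e-09 = 1 + j0.001033.
Step 4 — H = 1 - j0.001033.
Step 5 — Magnitude: |H| = 1 (-0.0 dB); phase: φ = -0.1°.

|H| = 1 (-0.0 dB), φ = -0.1°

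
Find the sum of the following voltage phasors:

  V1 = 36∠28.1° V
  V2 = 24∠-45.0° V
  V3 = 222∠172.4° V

Step 1 — Convert each phasor to rectangular form:
  V1 = 36·(cos(28.1°) + j·sin(28.1°)) = 31.76 + j16.96 V
  V2 = 24·(cos(-45.0°) + j·sin(-45.0°)) = 16.97 - j16.97 V
  V3 = 222·(cos(172.4°) + j·sin(172.4°)) = -220 + j29.36 V
Step 2 — Sum components: V_total = -171.3 + j29.35 V.
Step 3 — Convert to polar: |V_total| = 173.8 V, ∠V_total = 170.3°.

V_total = 173.8∠170.3° V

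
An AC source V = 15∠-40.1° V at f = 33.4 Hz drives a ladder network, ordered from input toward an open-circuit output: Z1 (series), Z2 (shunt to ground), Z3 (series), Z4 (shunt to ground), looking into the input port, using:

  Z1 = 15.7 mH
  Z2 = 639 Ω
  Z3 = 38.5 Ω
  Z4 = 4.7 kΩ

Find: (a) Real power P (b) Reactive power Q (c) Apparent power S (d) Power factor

Step 1 — Angular frequency: ω = 2π·f = 2π·33.4 = 209.9 rad/s.
Step 2 — Component impedances:
  Z1: Z = jωL = j·209.9·0.0157 = 0 + j3.295 Ω
  Z2: Z = R = 639 Ω
  Z3: Z = R = 38.5 Ω
  Z4: Z = R = 4700 Ω
Step 3 — Ladder network (open output): work backward from the far end, alternating series and parallel combinations. Z_in = 563.1 + j3.295 Ω = 563.1∠0.3° Ω.
Step 4 — Source phasor: V = 15∠-40.1° V = 11.47 - j9.662 V.
Step 5 — Current: I = V / Z = 0.02028 - j0.01728 A = 0.02664∠-40.4° A.
Step 6 — Complex power: S = V·I* = 0.3996 + j0.002338 VA.
Step 7 — Real power: P = Re(S) = 0.3996 W.
Step 8 — Reactive power: Q = Im(S) = 0.002338 VAR.
Step 9 — Apparent power: |S| = 0.3996 VA.
Step 10 — Power factor: PF = P/|S| = 1 (lagging).

(a) P = 0.3996 W  (b) Q = 0.002338 VAR  (c) S = 0.3996 VA  (d) PF = 1 (lagging)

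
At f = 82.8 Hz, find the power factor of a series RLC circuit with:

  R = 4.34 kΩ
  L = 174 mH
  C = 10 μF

Step 1 — Angular frequency: ω = 2π·f = 2π·82.8 = 520.2 rad/s.
Step 2 — Component impedances:
  R: Z = R = 4340 Ω
  L: Z = jωL = j·520.2·0.174 = 0 + j90.52 Ω
  C: Z = 1/(jωC) = -j/(ω·C) = 0 - j192.2 Ω
Step 3 — Series combination: Z_total = R + L + C = 4340 - j101.7 Ω = 4341∠-1.3° Ω.
Step 4 — Power factor: PF = cos(φ) = Re(Z)/|Z| = 4340/4341.2 = 0.9997.
Step 5 — Type: Im(Z) = -101.7 ⇒ leading (phase φ = -1.3°).

PF = 0.9997 (leading, φ = -1.3°)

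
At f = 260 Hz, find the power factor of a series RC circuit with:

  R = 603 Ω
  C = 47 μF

Step 1 — Angular frequency: ω = 2π·f = 2π·260 = 1634 rad/s.
Step 2 — Component impedances:
  R: Z = R = 603 Ω
  C: Z = 1/(jωC) = -j/(ω·C) = 0 - j13.02 Ω
Step 3 — Series combination: Z_total = R + C = 603 - j13.02 Ω = 603.1∠-1.2° Ω.
Step 4 — Power factor: PF = cos(φ) = Re(Z)/|Z| = 603/603.1 = 0.9998.
Step 5 — Type: Im(Z) = -13.02 ⇒ leading (phase φ = -1.2°).

PF = 0.9998 (leading, φ = -1.2°)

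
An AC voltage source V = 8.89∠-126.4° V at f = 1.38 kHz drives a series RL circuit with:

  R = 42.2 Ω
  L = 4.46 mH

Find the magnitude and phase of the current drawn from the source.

Step 1 — Angular frequency: ω = 2π·f = 2π·1380 = 8671 rad/s.
Step 2 — Component impedances:
  R: Z = R = 42.2 Ω
  L: Z = jωL = j·8671·0.00446 = 0 + j38.67 Ω
Step 3 — Series combination: Z_total = R + L = 42.2 + j38.67 Ω = 57.24∠42.5° Ω.
Step 4 — Source phasor: V = 8.89∠-126.4° V = -5.275 - j7.156 V.
Step 5 — Ohm's law: I = V / Z_total = (-5.275 - j7.156) / (42.2 + j38.67) = -0.1524 - j0.0299 A.
Step 6 — Convert to polar: |I| = 0.1553 A, ∠I = -168.9°.

I = 0.1553∠-168.9° A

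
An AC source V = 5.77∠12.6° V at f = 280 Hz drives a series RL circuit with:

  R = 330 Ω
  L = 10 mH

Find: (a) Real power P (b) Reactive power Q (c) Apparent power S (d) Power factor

Step 1 — Angular frequency: ω = 2π·f = 2π·280 = 1759 rad/s.
Step 2 — Component impedances:
  R: Z = R = 330 Ω
  L: Z = jωL = j·1759·0.01 = 0 + j17.59 Ω
Step 3 — Series combination: Z_total = R + L = 330 + j17.59 Ω = 330.5∠3.1° Ω.
Step 4 — Source phasor: V = 5.77∠12.6° V = 5.631 + j1.259 V.
Step 5 — Current: I = V / Z = 0.01722 + j0.002896 A = 0.01746∠9.5° A.
Step 6 — Complex power: S = V·I* = 0.1006 + j0.005363 VA.
Step 7 — Real power: P = Re(S) = 0.1006 W.
Step 8 — Reactive power: Q = Im(S) = 0.005363 VAR.
Step 9 — Apparent power: |S| = 0.1007 VA.
Step 10 — Power factor: PF = P/|S| = 0.9986 (lagging).

(a) P = 0.1006 W  (b) Q = 0.005363 VAR  (c) S = 0.1007 VA  (d) PF = 0.9986 (lagging)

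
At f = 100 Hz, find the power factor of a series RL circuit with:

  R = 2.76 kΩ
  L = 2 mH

Step 1 — Angular frequency: ω = 2π·f = 2π·100 = 628.3 rad/s.
Step 2 — Component impedances:
  R: Z = R = 2760 Ω
  L: Z = jωL = j·628.3·0.002 = 0 + j1.257 Ω
Step 3 — Series combination: Z_total = R + L = 2760 + j1.257 Ω = 2760∠0.0° Ω.
Step 4 — Power factor: PF = cos(φ) = Re(Z)/|Z| = 2760/2760 = 1.
Step 5 — Type: Im(Z) = 1.257 ⇒ lagging (phase φ = 0.0°).

PF = 1 (lagging, φ = 0.0°)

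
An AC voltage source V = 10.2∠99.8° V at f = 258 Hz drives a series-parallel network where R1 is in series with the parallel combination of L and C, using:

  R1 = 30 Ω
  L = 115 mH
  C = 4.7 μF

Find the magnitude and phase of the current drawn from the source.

Step 1 — Angular frequency: ω = 2π·f = 2π·258 = 1621 rad/s.
Step 2 — Component impedances:
  R1: Z = R = 30 Ω
  L: Z = jωL = j·1621·0.115 = 0 + j186.4 Ω
  C: Z = 1/(jωC) = -j/(ω·C) = 0 - j131.3 Ω
Step 3 — Parallel branch: L || C = 1/(1/L + 1/C) = 0 - j443.5 Ω.
Step 4 — Series with R1: Z_total = R1 + (L || C) = 30 - j443.5 Ω = 444.5∠-86.1° Ω.
Step 5 — Source phasor: V = 10.2∠99.8° V = -1.736 + j10.05 V.
Step 6 — Ohm's law: I = V / Z_total = (-1.736 + j10.05) / (30 - j443.5) = -0.02282 - j0.002371 A.
Step 7 — Convert to polar: |I| = 0.02295 A, ∠I = -174.1°.

I = 0.02295∠-174.1° A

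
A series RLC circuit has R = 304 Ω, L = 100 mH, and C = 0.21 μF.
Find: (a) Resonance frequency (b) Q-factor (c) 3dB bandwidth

Step 1 — Resonance: ω₀ = 1/√(LC) = 1/√(0.1·2.1e-07) = 6901 rad/s.
Step 2 — f₀ = ω₀/(2π) = 1098 Hz.
Step 3 — Series Q: Q = ω₀L/R = 6901·0.1/304 = 2.27.
Step 4 — Bandwidth: Δω = ω₀/Q = 3040 rad/s; BW = Δω/(2π) = 483.8 Hz.

(a) f₀ = 1098 Hz  (b) Q = 2.27  (c) BW = 483.8 Hz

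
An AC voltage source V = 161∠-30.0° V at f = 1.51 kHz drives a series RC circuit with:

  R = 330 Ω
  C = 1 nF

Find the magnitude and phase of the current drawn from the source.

Step 1 — Angular frequency: ω = 2π·f = 2π·1510 = 9488 rad/s.
Step 2 — Component impedances:
  R: Z = R = 330 Ω
  C: Z = 1/(jωC) = -j/(ω·C) = 0 - j1.054e+05 Ω
Step 3 — Series combination: Z_total = R + C = 330 - j1.054e+05 Ω = 1.054e+05∠-89.8° Ω.
Step 4 — Source phasor: V = 161∠-30.0° V = 139.4 - j80.5 V.
Step 5 — Ohm's law: I = V / Z_total = (139.4 - j80.5) / (330 - j1.054e+05) = 0.0007679 + j0.00132 A.
Step 6 — Convert to polar: |I| = 0.001527 A, ∠I = 59.8°.

I = 0.001527∠59.8° A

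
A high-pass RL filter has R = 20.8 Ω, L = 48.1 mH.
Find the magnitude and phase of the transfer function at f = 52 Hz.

Step 1 — Angular frequency: ω = 2π·52 = 326.7 rad/s.
Step 2 — Transfer function: H(jω) = jωL/(R + jωL).
Step 3 — Numerator jωL = j·15.72; denominator R + jωL = 20.8 + j15.72.
Step 4 — H = 0.3634 + j0.481.
Step 5 — Magnitude: |H| = 0.6028 (-4.4 dB); phase: φ = 52.9°.

|H| = 0.6028 (-4.4 dB), φ = 52.9°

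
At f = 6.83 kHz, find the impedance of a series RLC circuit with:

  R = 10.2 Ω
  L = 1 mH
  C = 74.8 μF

Step 1 — Angular frequency: ω = 2π·f = 2π·6830 = 4.291e+04 rad/s.
Step 2 — Component impedances:
  R: Z = R = 10.2 Ω
  L: Z = jωL = j·4.291e+04·0.001 = 0 + j42.91 Ω
  C: Z = 1/(jωC) = -j/(ω·C) = 0 - j0.3115 Ω
Step 3 — Series combination: Z_total = R + L + C = 10.2 + j42.6 Ω = 43.81∠76.5° Ω.

Z = 10.2 + j42.6 Ω = 43.81∠76.5° Ω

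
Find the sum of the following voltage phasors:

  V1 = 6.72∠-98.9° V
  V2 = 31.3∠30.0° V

Step 1 — Convert each phasor to rectangular form:
  V1 = 6.72·(cos(-98.9°) + j·sin(-98.9°)) = -1.04 - j6.639 V
  V2 = 31.3·(cos(30.0°) + j·sin(30.0°)) = 27.11 + j15.65 V
Step 2 — Sum components: V_total = 26.07 + j9.011 V.
Step 3 — Convert to polar: |V_total| = 27.58 V, ∠V_total = 19.1°.

V_total = 27.58∠19.1° V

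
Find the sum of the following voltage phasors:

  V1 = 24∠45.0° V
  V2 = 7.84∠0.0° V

Step 1 — Convert each phasor to rectangular form:
  V1 = 24·(cos(45.0°) + j·sin(45.0°)) = 16.97 + j16.97 V
  V2 = 7.84·(cos(0.0°) + j·sin(0.0°)) = 7.84 V
Step 2 — Sum components: V_total = 24.81 + j16.97 V.
Step 3 — Convert to polar: |V_total| = 30.06 V, ∠V_total = 34.4°.

V_total = 30.06∠34.4° V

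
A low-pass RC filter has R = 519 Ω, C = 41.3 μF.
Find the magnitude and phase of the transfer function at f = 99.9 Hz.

Step 1 — Angular frequency: ω = 2π·99.9 = 627.7 rad/s.
Step 2 — Transfer function: H(jω) = 1/(1 + jωRC).
Step 3 — Denominator: 1 + jωRC = 1 + j·627.7·519·4.13e-05 = 1 + j13.45.
Step 4 — H = 0.005494 - j0.07392.
Step 5 — Magnitude: |H| = 0.07412 (-22.6 dB); phase: φ = -85.7°.

|H| = 0.07412 (-22.6 dB), φ = -85.7°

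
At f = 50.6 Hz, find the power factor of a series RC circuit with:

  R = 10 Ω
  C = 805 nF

Step 1 — Angular frequency: ω = 2π·f = 2π·50.6 = 317.9 rad/s.
Step 2 — Component impedances:
  R: Z = R = 10 Ω
  C: Z = 1/(jωC) = -j/(ω·C) = 0 - j3907 Ω
Step 3 — Series combination: Z_total = R + C = 10 - j3907 Ω = 3907∠-89.9° Ω.
Step 4 — Power factor: PF = cos(φ) = Re(Z)/|Z| = 10/3907.3 = 0.002559.
Step 5 — Type: Im(Z) = -3907 ⇒ leading (phase φ = -89.9°).

PF = 0.002559 (leading, φ = -89.9°)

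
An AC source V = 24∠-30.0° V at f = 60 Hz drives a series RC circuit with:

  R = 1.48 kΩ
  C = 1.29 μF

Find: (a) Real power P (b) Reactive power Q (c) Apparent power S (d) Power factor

Step 1 — Angular frequency: ω = 2π·f = 2π·60 = 377 rad/s.
Step 2 — Component impedances:
  R: Z = R = 1480 Ω
  C: Z = 1/(jωC) = -j/(ω·C) = 0 - j2056 Ω
Step 3 — Series combination: Z_total = R + C = 1480 - j2056 Ω = 2534∠-54.3° Ω.
Step 4 — Source phasor: V = 24∠-30.0° V = 20.78 - j12 V.
Step 5 — Current: I = V / Z = 0.008637 + j0.003892 A = 0.009473∠24.3° A.
Step 6 — Complex power: S = V·I* = 0.1328 - j0.1845 VA.
Step 7 — Real power: P = Re(S) = 0.1328 W.
Step 8 — Reactive power: Q = Im(S) = -0.1845 VAR.
Step 9 — Apparent power: |S| = 0.2274 VA.
Step 10 — Power factor: PF = P/|S| = 0.5842 (leading).

(a) P = 0.1328 W  (b) Q = -0.1845 VAR  (c) S = 0.2274 VA  (d) PF = 0.5842 (leading)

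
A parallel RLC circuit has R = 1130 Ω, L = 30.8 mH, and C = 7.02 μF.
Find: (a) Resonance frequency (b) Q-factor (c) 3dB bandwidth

Step 1 — Resonance: ω₀ = 1/√(LC) = 1/√(0.0308·7.02e-06) = 2151 rad/s.
Step 2 — f₀ = ω₀/(2π) = 342.3 Hz.
Step 3 — Parallel Q: Q = R/(ω₀L) = 1130/(2151·0.0308) = 17.06.
Step 4 — Bandwidth: Δω = ω₀/Q = 126.1 rad/s; BW = Δω/(2π) = 20.06 Hz.

(a) f₀ = 342.3 Hz  (b) Q = 17.06  (c) BW = 20.06 Hz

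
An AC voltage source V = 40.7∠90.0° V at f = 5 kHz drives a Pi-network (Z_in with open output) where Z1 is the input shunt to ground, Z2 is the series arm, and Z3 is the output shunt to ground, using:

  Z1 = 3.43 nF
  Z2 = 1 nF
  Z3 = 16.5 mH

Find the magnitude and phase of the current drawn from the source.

Step 1 — Angular frequency: ω = 2π·f = 2π·5000 = 3.142e+04 rad/s.
Step 2 — Component impedances:
  Z1: Z = 1/(jωC) = -j/(ω·C) = 0 - j9280 Ω
  Z2: Z = 1/(jωC) = -j/(ω·C) = 0 - j3.183e+04 Ω
  Z3: Z = jωL = j·3.142e+04·0.0165 = 0 + j518.4 Ω
Step 3 — With open output, the series arm Z2 and the output shunt Z3 appear in series to ground: Z2 + Z3 = 0 - j3.131e+04 Ω.
Step 4 — Parallel with input shunt Z1: Z_in = Z1 || (Z2 + Z3) = 0 - j7159 Ω = 7159∠-90.0° Ω.
Step 5 — Source phasor: V = 40.7∠90.0° V = 0 + j40.7 V.
Step 6 — Ohm's law: I = V / Z_total = (0 + j40.7) / (0 - j7159) = -0.005685 A.
Step 7 — Convert to polar: |I| = 0.005685 A, ∠I = 180.0°.

I = 0.005685∠180.0° A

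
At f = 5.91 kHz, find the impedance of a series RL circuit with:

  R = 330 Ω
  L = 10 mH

Step 1 — Angular frequency: ω = 2π·f = 2π·5910 = 3.713e+04 rad/s.
Step 2 — Component impedances:
  R: Z = R = 330 Ω
  L: Z = jωL = j·3.713e+04·0.01 = 0 + j371.3 Ω
Step 3 — Series combination: Z_total = R + L = 330 + j371.3 Ω = 496.8∠48.4° Ω.

Z = 330 + j371.3 Ω = 496.8∠48.4° Ω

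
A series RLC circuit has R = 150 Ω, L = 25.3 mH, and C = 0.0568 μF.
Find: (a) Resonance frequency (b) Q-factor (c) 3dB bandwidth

Step 1 — Resonance condition Im(Z)=0 gives ω₀ = 1/√(LC).
Step 2 — ω₀ = 1/√(0.0253·5.68e-08) = 2.638e+04 rad/s.
Step 3 — f₀ = ω₀/(2π) = 4198 Hz.
Step 4 — Series Q: Q = ω₀L/R = 2.638e+04·0.0253/150 = 4.449.
Step 5 — 3dB bandwidth: Δω = ω₀/Q = 5929 rad/s; BW = Δω/(2π) = 943.6 Hz.

(a) f₀ = 4198 Hz  (b) Q = 4.449  (c) BW = 943.6 Hz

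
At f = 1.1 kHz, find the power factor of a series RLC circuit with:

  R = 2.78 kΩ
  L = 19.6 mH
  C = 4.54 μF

Step 1 — Angular frequency: ω = 2π·f = 2π·1100 = 6912 rad/s.
Step 2 — Component impedances:
  R: Z = R = 2780 Ω
  L: Z = jωL = j·6912·0.0196 = 0 + j135.5 Ω
  C: Z = 1/(jωC) = -j/(ω·C) = 0 - j31.87 Ω
Step 3 — Series combination: Z_total = R + L + C = 2780 + j103.6 Ω = 2782∠2.1° Ω.
Step 4 — Power factor: PF = cos(φ) = Re(Z)/|Z| = 2780/2782 = 0.9993.
Step 5 — Type: Im(Z) = 103.6 ⇒ lagging (phase φ = 2.1°).

PF = 0.9993 (lagging, φ = 2.1°)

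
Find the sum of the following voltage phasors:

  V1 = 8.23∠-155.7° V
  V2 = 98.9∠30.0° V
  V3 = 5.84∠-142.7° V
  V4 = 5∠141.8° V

Step 1 — Convert each phasor to rectangular form:
  V1 = 8.23·(cos(-155.7°) + j·sin(-155.7°)) = -7.501 - j3.387 V
  V2 = 98.9·(cos(30.0°) + j·sin(30.0°)) = 85.65 + j49.45 V
  V3 = 5.84·(cos(-142.7°) + j·sin(-142.7°)) = -4.646 - j3.539 V
  V4 = 5·(cos(141.8°) + j·sin(141.8°)) = -3.929 + j3.092 V
Step 2 — Sum components: V_total = 69.57 + j45.62 V.
Step 3 — Convert to polar: |V_total| = 83.2 V, ∠V_total = 33.3°.

V_total = 83.2∠33.3° V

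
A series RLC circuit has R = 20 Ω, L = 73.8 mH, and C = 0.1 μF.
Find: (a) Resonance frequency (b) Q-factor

Step 1 — Resonance condition Im(Z)=0 gives ω₀ = 1/√(LC).
Step 2 — ω₀ = 1/√(0.0738·1e-07) = 1.164e+04 rad/s.
Step 3 — f₀ = ω₀/(2π) = 1853 Hz.
Step 4 — Series Q: Q = ω₀L/R = 1.164e+04·0.0738/20 = 42.95.

(a) f₀ = 1853 Hz  (b) Q = 42.95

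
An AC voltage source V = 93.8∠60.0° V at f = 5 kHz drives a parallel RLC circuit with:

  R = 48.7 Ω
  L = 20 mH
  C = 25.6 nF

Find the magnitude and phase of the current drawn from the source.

Step 1 — Angular frequency: ω = 2π·f = 2π·5000 = 3.142e+04 rad/s.
Step 2 — Component impedances:
  R: Z = R = 48.7 Ω
  L: Z = jωL = j·3.142e+04·0.02 = 0 + j628.3 Ω
  C: Z = 1/(jωC) = -j/(ω·C) = 0 - j1243 Ω
Step 3 — Parallel combination: 1/Z_total = 1/R + 1/L + 1/C; Z_total = 48.63 + j1.864 Ω = 48.66∠2.2° Ω.
Step 4 — Source phasor: V = 93.8∠60.0° V = 46.9 + j81.23 V.
Step 5 — Ohm's law: I = V / Z_total = (46.9 + j81.23) / (48.63 + j1.864) = 1.027 + j1.631 A.
Step 6 — Convert to polar: |I| = 1.927 A, ∠I = 57.8°.

I = 1.927∠57.8° A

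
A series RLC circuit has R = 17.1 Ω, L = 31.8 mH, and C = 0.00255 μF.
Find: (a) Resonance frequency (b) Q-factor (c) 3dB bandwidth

Step 1 — Resonance: ω₀ = 1/√(LC) = 1/√(0.0318·2.55e-09) = 1.11e+05 rad/s.
Step 2 — f₀ = ω₀/(2π) = 1.767e+04 Hz.
Step 3 — Series Q: Q = ω₀L/R = 1.11e+05·0.0318/17.1 = 206.5.
Step 4 — Bandwidth: Δω = ω₀/Q = 537.7 rad/s; BW = Δω/(2π) = 85.58 Hz.

(a) f₀ = 1.767e+04 Hz  (b) Q = 206.5  (c) BW = 85.58 Hz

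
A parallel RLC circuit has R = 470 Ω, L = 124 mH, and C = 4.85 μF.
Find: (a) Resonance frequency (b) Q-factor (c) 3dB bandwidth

Step 1 — Resonance: ω₀ = 1/√(LC) = 1/√(0.124·4.85e-06) = 1289 rad/s.
Step 2 — f₀ = ω₀/(2π) = 205.2 Hz.
Step 3 — Parallel Q: Q = R/(ω₀L) = 470/(1289·0.124) = 2.939.
Step 4 — Bandwidth: Δω = ω₀/Q = 438.7 rad/s; BW = Δω/(2π) = 69.82 Hz.

(a) f₀ = 205.2 Hz  (b) Q = 2.939  (c) BW = 69.82 Hz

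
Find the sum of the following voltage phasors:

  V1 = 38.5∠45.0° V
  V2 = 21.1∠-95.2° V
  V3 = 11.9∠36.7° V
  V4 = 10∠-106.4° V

Step 1 — Convert each phasor to rectangular form:
  V1 = 38.5·(cos(45.0°) + j·sin(45.0°)) = 27.22 + j27.22 V
  V2 = 21.1·(cos(-95.2°) + j·sin(-95.2°)) = -1.912 - j21.01 V
  V3 = 11.9·(cos(36.7°) + j·sin(36.7°)) = 9.541 + j7.112 V
  V4 = 10·(cos(-106.4°) + j·sin(-106.4°)) = -2.823 - j9.593 V
Step 2 — Sum components: V_total = 32.03 + j3.729 V.
Step 3 — Convert to polar: |V_total| = 32.25 V, ∠V_total = 6.6°.

V_total = 32.25∠6.6° V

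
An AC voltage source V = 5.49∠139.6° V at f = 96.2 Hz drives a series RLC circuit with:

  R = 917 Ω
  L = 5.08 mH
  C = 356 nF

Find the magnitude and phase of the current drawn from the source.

Step 1 — Angular frequency: ω = 2π·f = 2π·96.2 = 604.4 rad/s.
Step 2 — Component impedances:
  R: Z = R = 917 Ω
  L: Z = jωL = j·604.4·0.00508 = 0 + j3.071 Ω
  C: Z = 1/(jωC) = -j/(ω·C) = 0 - j4647 Ω
Step 3 — Series combination: Z_total = R + L + C = 917 - j4644 Ω = 4734∠-78.8° Ω.
Step 4 — Source phasor: V = 5.49∠139.6° V = -4.181 + j3.558 V.
Step 5 — Ohm's law: I = V / Z_total = (-4.181 + j3.558) / (917 - j4644) = -0.0009085 - j0.0007209 A.
Step 6 — Convert to polar: |I| = 0.00116 A, ∠I = -141.6°.

I = 0.00116∠-141.6° A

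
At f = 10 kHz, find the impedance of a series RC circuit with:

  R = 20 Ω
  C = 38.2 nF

Step 1 — Angular frequency: ω = 2π·f = 2π·1e+04 = 6.283e+04 rad/s.
Step 2 — Component impedances:
  R: Z = R = 20 Ω
  C: Z = 1/(jωC) = -j/(ω·C) = 0 - j416.6 Ω
Step 3 — Series combination: Z_total = R + C = 20 - j416.6 Ω = 417.1∠-87.3° Ω.

Z = 20 - j416.6 Ω = 417.1∠-87.3° Ω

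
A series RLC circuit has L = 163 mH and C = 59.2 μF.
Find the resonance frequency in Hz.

Step 1 — Resonance condition Im(Z)=0 gives ω₀ = 1/√(LC).
Step 2 — ω₀ = 1/√(0.163·5.92e-05) = 321.9 rad/s.
Step 3 — f₀ = ω₀/(2π) = 51.23 Hz.

f₀ = 51.23 Hz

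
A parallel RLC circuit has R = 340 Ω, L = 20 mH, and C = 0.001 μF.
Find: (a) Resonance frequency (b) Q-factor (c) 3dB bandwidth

Step 1 — Resonance: ω₀ = 1/√(LC) = 1/√(0.02·1e-09) = 2.236e+05 rad/s.
Step 2 — f₀ = ω₀/(2π) = 3.559e+04 Hz.
Step 3 — Parallel Q: Q = R/(ω₀L) = 340/(2.236e+05·0.02) = 0.07603.
Step 4 — Bandwidth: Δω = ω₀/Q = 2.941e+06 rad/s; BW = Δω/(2π) = 4.681e+05 Hz.

(a) f₀ = 3.559e+04 Hz  (b) Q = 0.07603  (c) BW = 4.681e+05 Hz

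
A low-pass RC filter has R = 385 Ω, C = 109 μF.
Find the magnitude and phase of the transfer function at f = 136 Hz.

Step 1 — Angular frequency: ω = 2π·136 = 854.5 rad/s.
Step 2 — Transfer function: H(jω) = 1/(1 + jωRC).
Step 3 — Denominator: 1 + jωRC = 1 + j·854.5·385·0.000109 = 1 + j35.86.
Step 4 — H = 0.0007771 - j0.02786.
Step 5 — Magnitude: |H| = 0.02788 (-31.1 dB); phase: φ = -88.4°.

|H| = 0.02788 (-31.1 dB), φ = -88.4°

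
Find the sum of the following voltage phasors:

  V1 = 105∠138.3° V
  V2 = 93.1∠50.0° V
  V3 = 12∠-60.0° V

Step 1 — Convert each phasor to rectangular form:
  V1 = 105·(cos(138.3°) + j·sin(138.3°)) = -78.4 + j69.85 V
  V2 = 93.1·(cos(50.0°) + j·sin(50.0°)) = 59.84 + j71.32 V
  V3 = 12·(cos(-60.0°) + j·sin(-60.0°)) = 6 - j10.39 V
Step 2 — Sum components: V_total = -12.55 + j130.8 V.
Step 3 — Convert to polar: |V_total| = 131.4 V, ∠V_total = 95.5°.

V_total = 131.4∠95.5° V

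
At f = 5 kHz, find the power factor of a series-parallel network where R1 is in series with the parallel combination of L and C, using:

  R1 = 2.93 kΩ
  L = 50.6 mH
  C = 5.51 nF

Step 1 — Angular frequency: ω = 2π·f = 2π·5000 = 3.142e+04 rad/s.
Step 2 — Component impedances:
  R1: Z = R = 2930 Ω
  L: Z = jωL = j·3.142e+04·0.0506 = 0 + j1590 Ω
  C: Z = 1/(jωC) = -j/(ω·C) = 0 - j5777 Ω
Step 3 — Parallel branch: L || C = 1/(1/L + 1/C) = 0 + j2193 Ω.
Step 4 — Series with R1: Z_total = R1 + (L || C) = 2930 + j2193 Ω = 3660∠36.8° Ω.
Step 5 — Power factor: PF = cos(φ) = Re(Z)/|Z| = 2930/3659.9 = 0.8006.
Step 6 — Type: Im(Z) = 2193 ⇒ lagging (phase φ = 36.8°).

PF = 0.8006 (lagging, φ = 36.8°)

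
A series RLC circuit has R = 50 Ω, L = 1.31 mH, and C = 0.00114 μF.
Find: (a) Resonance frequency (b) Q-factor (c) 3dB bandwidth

Step 1 — Resonance condition Im(Z)=0 gives ω₀ = 1/√(LC).
Step 2 — ω₀ = 1/√(0.00131·1.14e-09) = 8.183e+05 rad/s.
Step 3 — f₀ = ω₀/(2π) = 1.302e+05 Hz.
Step 4 — Series Q: Q = ω₀L/R = 8.183e+05·0.00131/50 = 21.44.
Step 5 — 3dB bandwidth: Δω = ω₀/Q = 3.817e+04 rad/s; BW = Δω/(2π) = 6075 Hz.

(a) f₀ = 1.302e+05 Hz  (b) Q = 21.44  (c) BW = 6075 Hz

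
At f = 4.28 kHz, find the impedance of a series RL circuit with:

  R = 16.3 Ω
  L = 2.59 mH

Step 1 — Angular frequency: ω = 2π·f = 2π·4280 = 2.689e+04 rad/s.
Step 2 — Component impedances:
  R: Z = R = 16.3 Ω
  L: Z = jωL = j·2.689e+04·0.00259 = 0 + j69.65 Ω
Step 3 — Series combination: Z_total = R + L = 16.3 + j69.65 Ω = 71.53∠76.8° Ω.

Z = 16.3 + j69.65 Ω = 71.53∠76.8° Ω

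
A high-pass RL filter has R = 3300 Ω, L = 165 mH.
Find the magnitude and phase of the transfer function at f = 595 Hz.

Step 1 — Angular frequency: ω = 2π·595 = 3738 rad/s.
Step 2 — Transfer function: H(jω) = jωL/(R + jωL).
Step 3 — Numerator jωL = j·616.9; denominator R + jωL = 3300 + j616.9.
Step 4 — H = 0.03376 + j0.1806.
Step 5 — Magnitude: |H| = 0.1837 (-14.7 dB); phase: φ = 79.4°.

|H| = 0.1837 (-14.7 dB), φ = 79.4°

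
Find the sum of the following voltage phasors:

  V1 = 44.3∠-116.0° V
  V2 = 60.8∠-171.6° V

Step 1 — Convert each phasor to rectangular form:
  V1 = 44.3·(cos(-116.0°) + j·sin(-116.0°)) = -19.42 - j39.82 V
  V2 = 60.8·(cos(-171.6°) + j·sin(-171.6°)) = -60.15 - j8.882 V
Step 2 — Sum components: V_total = -79.57 - j48.7 V.
Step 3 — Convert to polar: |V_total| = 93.29 V, ∠V_total = -148.5°.

V_total = 93.29∠-148.5° V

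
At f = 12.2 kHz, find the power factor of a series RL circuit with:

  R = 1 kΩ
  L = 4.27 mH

Step 1 — Angular frequency: ω = 2π·f = 2π·1.22e+04 = 7.665e+04 rad/s.
Step 2 — Component impedances:
  R: Z = R = 1000 Ω
  L: Z = jωL = j·7.665e+04·0.00427 = 0 + j327.3 Ω
Step 3 — Series combination: Z_total = R + L = 1000 + j327.3 Ω = 1052∠18.1° Ω.
Step 4 — Power factor: PF = cos(φ) = Re(Z)/|Z| = 1000/1052.2 = 0.9504.
Step 5 — Type: Im(Z) = 327.3 ⇒ lagging (phase φ = 18.1°).

PF = 0.9504 (lagging, φ = 18.1°)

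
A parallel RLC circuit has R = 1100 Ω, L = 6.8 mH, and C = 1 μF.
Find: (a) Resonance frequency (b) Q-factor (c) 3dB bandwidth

Step 1 — Resonance: ω₀ = 1/√(LC) = 1/√(0.0068·1e-06) = 1.213e+04 rad/s.
Step 2 — f₀ = ω₀/(2π) = 1930 Hz.
Step 3 — Parallel Q: Q = R/(ω₀L) = 1100/(1.213e+04·0.0068) = 13.34.
Step 4 — Bandwidth: Δω = ω₀/Q = 909.1 rad/s; BW = Δω/(2π) = 144.7 Hz.

(a) f₀ = 1930 Hz  (b) Q = 13.34  (c) BW = 144.7 Hz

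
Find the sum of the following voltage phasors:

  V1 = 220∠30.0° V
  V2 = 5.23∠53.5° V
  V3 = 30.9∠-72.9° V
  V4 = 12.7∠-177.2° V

Step 1 — Convert each phasor to rectangular form:
  V1 = 220·(cos(30.0°) + j·sin(30.0°)) = 190.5 + j110 V
  V2 = 5.23·(cos(53.5°) + j·sin(53.5°)) = 3.111 + j4.204 V
  V3 = 30.9·(cos(-72.9°) + j·sin(-72.9°)) = 9.086 - j29.53 V
  V4 = 12.7·(cos(-177.2°) + j·sin(-177.2°)) = -12.68 - j0.6204 V
Step 2 — Sum components: V_total = 190 + j84.05 V.
Step 3 — Convert to polar: |V_total| = 207.8 V, ∠V_total = 23.9°.

V_total = 207.8∠23.9° V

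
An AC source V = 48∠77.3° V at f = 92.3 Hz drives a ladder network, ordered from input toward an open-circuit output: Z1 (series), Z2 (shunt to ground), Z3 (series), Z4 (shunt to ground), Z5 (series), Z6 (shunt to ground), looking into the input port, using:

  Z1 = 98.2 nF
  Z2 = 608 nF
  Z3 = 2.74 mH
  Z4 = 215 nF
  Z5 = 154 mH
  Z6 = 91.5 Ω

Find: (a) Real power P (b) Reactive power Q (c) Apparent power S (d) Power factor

Step 1 — Angular frequency: ω = 2π·f = 2π·92.3 = 579.9 rad/s.
Step 2 — Component impedances:
  Z1: Z = 1/(jωC) = -j/(ω·C) = 0 - j1.756e+04 Ω
  Z2: Z = 1/(jωC) = -j/(ω·C) = 0 - j2836 Ω
  Z3: Z = jωL = j·579.9·0.00274 = 0 + j1.589 Ω
  Z4: Z = 1/(jωC) = -j/(ω·C) = 0 - j8020 Ω
  Z5: Z = jωL = j·579.9·0.154 = 0 + j89.31 Ω
  Z6: Z = R = 91.5 Ω
Step 3 — Ladder network (open output): work backward from the far end, alternating series and parallel combinations. Z_in = 99.74 - j1.747e+04 Ω = 1.747e+04∠-89.7° Ω.
Step 4 — Source phasor: V = 48∠77.3° V = 10.55 + j46.83 V.
Step 5 — Current: I = V / Z = -0.002677 + j0.0006194 A = 0.002748∠167.0° A.
Step 6 — Complex power: S = V·I* = 0.000753 - j0.1319 VA.
Step 7 — Real power: P = Re(S) = 0.000753 W.
Step 8 — Reactive power: Q = Im(S) = -0.1319 VAR.
Step 9 — Apparent power: |S| = 0.1319 VA.
Step 10 — Power factor: PF = P/|S| = 0.005709 (leading).

(a) P = 0.000753 W  (b) Q = -0.1319 VAR  (c) S = 0.1319 VA  (d) PF = 0.005709 (leading)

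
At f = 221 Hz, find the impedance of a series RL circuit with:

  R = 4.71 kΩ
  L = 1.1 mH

Step 1 — Angular frequency: ω = 2π·f = 2π·221 = 1389 rad/s.
Step 2 — Component impedances:
  R: Z = R = 4710 Ω
  L: Z = jωL = j·1389·0.0011 = 0 + j1.527 Ω
Step 3 — Series combination: Z_total = R + L = 4710 + j1.527 Ω = 4710∠0.0° Ω.

Z = 4710 + j1.527 Ω = 4710∠0.0° Ω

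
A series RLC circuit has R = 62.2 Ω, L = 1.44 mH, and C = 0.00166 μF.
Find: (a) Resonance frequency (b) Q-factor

Step 1 — Resonance condition Im(Z)=0 gives ω₀ = 1/√(LC).
Step 2 — ω₀ = 1/√(0.00144·1.66e-09) = 6.468e+05 rad/s.
Step 3 — f₀ = ω₀/(2π) = 1.029e+05 Hz.
Step 4 — Series Q: Q = ω₀L/R = 6.468e+05·0.00144/62.2 = 14.97.

(a) f₀ = 1.029e+05 Hz  (b) Q = 14.97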